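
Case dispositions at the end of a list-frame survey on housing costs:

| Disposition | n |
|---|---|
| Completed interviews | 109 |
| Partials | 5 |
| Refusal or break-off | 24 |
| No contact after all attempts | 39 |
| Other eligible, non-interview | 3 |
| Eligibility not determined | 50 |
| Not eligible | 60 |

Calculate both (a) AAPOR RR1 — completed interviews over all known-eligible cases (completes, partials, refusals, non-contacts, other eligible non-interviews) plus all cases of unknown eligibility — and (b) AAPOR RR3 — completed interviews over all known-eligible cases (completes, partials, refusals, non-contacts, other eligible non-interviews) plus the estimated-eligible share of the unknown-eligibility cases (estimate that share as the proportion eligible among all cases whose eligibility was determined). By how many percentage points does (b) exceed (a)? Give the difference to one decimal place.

Num → 109
Base → 109 + 5 + 24 + 39 + 3 + 50 = 230
RR1 = 109 / 230 = 0.4739
Known eligible → 109 + 5 + 24 + 39 + 3 = 180
e = 180 / (180 + 60) = 180 / 240 = 0.7500
Estimated eligible among unknowns → 0.7500 × 50 = 37.50
Base → 180 + 37.50 = 217.50
RR3 = 109 / 217.50 = 0.5011
Difference = 50.11 − 47.39 = 2.72 percentage points

2.7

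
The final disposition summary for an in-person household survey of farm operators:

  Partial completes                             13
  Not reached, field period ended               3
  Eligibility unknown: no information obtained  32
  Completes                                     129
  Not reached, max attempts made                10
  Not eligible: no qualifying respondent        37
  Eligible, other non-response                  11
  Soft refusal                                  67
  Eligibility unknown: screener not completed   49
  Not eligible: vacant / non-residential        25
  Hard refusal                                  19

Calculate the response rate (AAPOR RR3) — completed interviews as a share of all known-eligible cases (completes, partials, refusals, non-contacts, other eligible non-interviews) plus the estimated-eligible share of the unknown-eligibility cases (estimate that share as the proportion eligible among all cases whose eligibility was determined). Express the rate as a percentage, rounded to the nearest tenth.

Refusals = 19 + 67 = 86
No contact after all attempts = 3 + 10 = 13
Eligibility not determined = 49 + 32 = 81
Ineligible = 37 + 25 = 62
Num = 129
Eligible (known) = 129 + 13 + 86 + 13 + 11 = 252
e = 252 / (252 + 62) = 252 / 314 = 0.8025
Estimated eligible among unknowns = 0.8025 × 81 = 65.00
Base = 252 + 65.00 = 317.00
RR3 = 129 / 317.00 = 0.4069

40.7%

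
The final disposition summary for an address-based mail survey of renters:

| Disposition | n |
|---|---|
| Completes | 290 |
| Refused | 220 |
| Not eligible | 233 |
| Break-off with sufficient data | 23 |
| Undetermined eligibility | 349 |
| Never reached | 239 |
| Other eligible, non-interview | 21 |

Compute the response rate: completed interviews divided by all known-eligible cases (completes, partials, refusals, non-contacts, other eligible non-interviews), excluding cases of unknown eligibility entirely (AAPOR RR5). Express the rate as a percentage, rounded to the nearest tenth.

Numerator: 290
Base: 290 + 23 + 220 + 239 + 21 = 793
RR5 = 290 / 793 = 0.3657

36.6%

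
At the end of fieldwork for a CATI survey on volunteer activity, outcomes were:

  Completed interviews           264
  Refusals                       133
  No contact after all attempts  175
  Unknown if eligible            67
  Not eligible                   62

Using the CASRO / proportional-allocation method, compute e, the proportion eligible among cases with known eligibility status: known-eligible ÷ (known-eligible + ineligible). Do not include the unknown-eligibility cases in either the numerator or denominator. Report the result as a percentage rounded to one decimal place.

90.2%

Known eligible = 264 + 133 + 175 = 572
e = 572 / (572 + 62) = 572 / 634 = 0.9022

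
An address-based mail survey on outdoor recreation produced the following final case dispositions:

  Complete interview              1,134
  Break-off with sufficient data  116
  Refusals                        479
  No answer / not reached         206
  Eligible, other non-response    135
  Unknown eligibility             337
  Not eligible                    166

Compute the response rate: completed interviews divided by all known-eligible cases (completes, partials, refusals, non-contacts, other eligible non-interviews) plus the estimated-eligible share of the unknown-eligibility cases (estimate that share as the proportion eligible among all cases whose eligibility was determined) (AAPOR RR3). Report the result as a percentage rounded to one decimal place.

47.6%

Top = 1134
Eligible (known) = 1134 + 116 + 479 + 206 + 135 = 2070
e = 2070 / (2070 + 166) = 2070 / 2236 = 0.9258
Eligible share of unknowns = 0.9258 × 337 = 311.99
Denom = 2070 + 311.99 = 2381.99
RR3 = 1134 / 2381.99 = 0.4761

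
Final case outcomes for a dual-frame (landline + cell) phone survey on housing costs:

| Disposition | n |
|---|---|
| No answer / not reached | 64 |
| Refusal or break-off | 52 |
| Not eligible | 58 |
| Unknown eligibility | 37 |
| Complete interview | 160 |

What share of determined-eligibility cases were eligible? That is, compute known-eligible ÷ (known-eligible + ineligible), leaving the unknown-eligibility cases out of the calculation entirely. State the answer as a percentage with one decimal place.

82.6%

Eligible (known) → 160 + 52 + 64 = 276
e = 276 / (276 + 58) = 276 / 334 = 0.8263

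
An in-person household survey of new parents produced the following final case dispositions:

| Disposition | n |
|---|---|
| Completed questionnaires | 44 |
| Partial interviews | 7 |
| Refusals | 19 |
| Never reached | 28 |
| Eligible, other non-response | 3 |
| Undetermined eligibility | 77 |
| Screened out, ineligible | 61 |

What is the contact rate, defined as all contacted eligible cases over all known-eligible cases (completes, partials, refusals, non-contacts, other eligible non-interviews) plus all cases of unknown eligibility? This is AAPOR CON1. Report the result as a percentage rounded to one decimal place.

41.0%

Top → 44 + 7 + 19 + 3 = 73
Denominator → 44 + 7 + 19 + 28 + 3 + 77 = 178
CON1 = 73 / 178 = 0.4101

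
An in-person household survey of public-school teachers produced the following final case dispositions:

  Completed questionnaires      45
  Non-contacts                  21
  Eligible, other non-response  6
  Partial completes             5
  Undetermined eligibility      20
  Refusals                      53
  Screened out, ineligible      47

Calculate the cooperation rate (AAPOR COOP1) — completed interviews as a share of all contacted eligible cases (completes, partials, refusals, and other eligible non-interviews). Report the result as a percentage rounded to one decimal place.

Top → 45
Denominator → 45 + 5 + 53 + 6 = 109
COOP1 = 45 / 109 = 0.4128

41.3%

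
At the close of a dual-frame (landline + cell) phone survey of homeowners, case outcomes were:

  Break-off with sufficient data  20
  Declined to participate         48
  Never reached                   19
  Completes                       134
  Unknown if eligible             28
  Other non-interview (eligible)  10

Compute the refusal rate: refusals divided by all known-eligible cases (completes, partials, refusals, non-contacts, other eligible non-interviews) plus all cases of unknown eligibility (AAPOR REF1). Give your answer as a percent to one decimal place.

Numerator → 48
Denom → 134 + 20 + 48 + 19 + 10 + 28 = 259
REF1 = 48 / 259 = 0.1853

18.5%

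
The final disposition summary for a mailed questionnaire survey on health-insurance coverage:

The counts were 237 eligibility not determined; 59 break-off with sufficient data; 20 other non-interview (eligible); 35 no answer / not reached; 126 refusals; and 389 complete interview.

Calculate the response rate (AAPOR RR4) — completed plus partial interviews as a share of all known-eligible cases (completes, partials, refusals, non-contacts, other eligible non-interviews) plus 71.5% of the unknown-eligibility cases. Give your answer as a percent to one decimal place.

Top: 389 + 59 = 448
Eligible (known): 389 + 59 + 126 + 35 + 20 = 629
Eligible share of unknowns: 0.7150 × 237 = 169.45
Denom: 629 + 169.45 = 798.45
RR4 = 448 / 798.45 = 0.5611

56.1%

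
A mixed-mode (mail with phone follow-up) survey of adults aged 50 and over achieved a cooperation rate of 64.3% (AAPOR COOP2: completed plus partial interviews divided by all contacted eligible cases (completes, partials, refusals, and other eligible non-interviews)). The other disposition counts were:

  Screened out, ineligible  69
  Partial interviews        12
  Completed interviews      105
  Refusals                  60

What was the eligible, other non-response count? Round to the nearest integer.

5

Top → 105 + 12 = 117
COOP2 = 117 / D = 0.643
D = 117 / 0.643 = 182.0
Other denominator terms total 177
eligible, other non-response = 182.0 − 177 ≈ 5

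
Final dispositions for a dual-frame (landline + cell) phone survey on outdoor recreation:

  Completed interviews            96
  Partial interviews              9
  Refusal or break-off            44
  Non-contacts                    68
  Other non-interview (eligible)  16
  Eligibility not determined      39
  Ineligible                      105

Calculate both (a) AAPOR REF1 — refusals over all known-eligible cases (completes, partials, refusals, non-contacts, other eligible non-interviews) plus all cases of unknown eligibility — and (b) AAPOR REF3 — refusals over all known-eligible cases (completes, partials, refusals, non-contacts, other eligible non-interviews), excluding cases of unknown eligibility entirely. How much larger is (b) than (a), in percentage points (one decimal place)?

2.7

Num: 44
Base: 96 + 9 + 44 + 68 + 16 + 39 = 272
REF1 = 44 / 272 = 0.1618
Base: 96 + 9 + 44 + 68 + 16 = 233
REF3 = 44 / 233 = 0.1888
Difference = 18.88 − 16.18 = 2.70 percentage points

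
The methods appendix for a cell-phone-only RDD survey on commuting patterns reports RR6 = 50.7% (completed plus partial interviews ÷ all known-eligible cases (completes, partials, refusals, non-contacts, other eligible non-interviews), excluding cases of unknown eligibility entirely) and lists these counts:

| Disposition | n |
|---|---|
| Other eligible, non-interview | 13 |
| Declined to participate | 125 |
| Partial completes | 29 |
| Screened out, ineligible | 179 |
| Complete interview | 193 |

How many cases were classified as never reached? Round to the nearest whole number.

Num → 193 + 29 = 222
RR6 = 222 / D = 0.507
D = 222 / 0.507 = 437.9
Remaining denominator categories sum to 360
never reached = 437.9 − 360 ≈ 78

78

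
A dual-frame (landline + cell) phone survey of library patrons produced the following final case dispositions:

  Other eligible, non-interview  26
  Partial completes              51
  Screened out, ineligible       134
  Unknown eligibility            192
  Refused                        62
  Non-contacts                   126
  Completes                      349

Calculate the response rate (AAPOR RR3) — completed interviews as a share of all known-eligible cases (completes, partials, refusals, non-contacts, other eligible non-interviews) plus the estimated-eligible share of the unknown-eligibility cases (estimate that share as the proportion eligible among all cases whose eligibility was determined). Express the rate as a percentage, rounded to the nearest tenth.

45.2%

Num: 349
Determined eligible: 349 + 51 + 62 + 126 + 26 = 614
e = 614 / (614 + 134) = 614 / 748 = 0.8209
Estimated eligible among unknowns: 0.8209 × 192 = 157.61
Denom: 614 + 157.61 = 771.61
RR3 = 349 / 771.61 = 0.4523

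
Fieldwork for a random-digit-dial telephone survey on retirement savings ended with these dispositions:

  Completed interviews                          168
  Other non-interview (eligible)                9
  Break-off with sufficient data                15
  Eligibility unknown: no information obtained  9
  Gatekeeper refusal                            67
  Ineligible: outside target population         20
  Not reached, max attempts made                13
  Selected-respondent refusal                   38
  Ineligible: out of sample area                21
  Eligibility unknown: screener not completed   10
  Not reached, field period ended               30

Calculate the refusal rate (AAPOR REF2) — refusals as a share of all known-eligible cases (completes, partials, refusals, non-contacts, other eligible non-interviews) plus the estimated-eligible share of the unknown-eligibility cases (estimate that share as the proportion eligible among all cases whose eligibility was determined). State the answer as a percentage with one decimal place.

Refusals = 67 + 38 = 105
No contact after all attempts = 30 + 13 = 43
Undetermined eligibility = 10 + 9 = 19
Ineligible = 20 + 21 = 41
Num → 105
Known eligible → 168 + 15 + 105 + 43 + 9 = 340
e = 340 / (340 + 41) = 340 / 381 = 0.8924
Eligible share of unknowns → 0.8924 × 19 = 16.96
Denominator → 340 + 16.96 = 356.96
REF2 = 105 / 356.96 = 0.2942

29.4%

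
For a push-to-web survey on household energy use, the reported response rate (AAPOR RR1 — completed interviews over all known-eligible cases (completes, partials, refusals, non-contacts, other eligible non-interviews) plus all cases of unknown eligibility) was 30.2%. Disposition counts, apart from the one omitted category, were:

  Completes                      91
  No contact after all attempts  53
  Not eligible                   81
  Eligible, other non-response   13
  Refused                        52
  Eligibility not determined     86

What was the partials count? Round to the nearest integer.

6

RR1 = 91 / D = 0.302
D = 91 / 0.302 = 301.3
Rest of base = 295
partials = 301.3 − 295 ≈ 6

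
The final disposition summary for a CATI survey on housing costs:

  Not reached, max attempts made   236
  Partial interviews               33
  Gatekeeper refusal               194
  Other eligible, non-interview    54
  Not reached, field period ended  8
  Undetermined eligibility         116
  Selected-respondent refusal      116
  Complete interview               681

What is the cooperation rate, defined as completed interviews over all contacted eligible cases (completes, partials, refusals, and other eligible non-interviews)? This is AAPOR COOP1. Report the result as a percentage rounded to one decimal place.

Refused = 194 + 116 = 310
Never reached = 8 + 236 = 244
Numerator: 681
Denominator: 681 + 33 + 310 + 54 = 1078
COOP1 = 681 / 1078 = 0.6317

63.2%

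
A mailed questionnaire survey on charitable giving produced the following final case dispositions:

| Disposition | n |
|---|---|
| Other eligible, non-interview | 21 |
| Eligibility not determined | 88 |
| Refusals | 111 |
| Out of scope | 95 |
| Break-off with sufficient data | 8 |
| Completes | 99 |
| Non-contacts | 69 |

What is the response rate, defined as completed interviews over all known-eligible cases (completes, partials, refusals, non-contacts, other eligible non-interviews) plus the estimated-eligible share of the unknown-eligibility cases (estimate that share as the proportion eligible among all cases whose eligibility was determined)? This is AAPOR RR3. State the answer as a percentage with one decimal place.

26.4%

Numerator: 99
Eligible (known): 99 + 8 + 111 + 69 + 21 = 308
e = 308 / (308 + 95) = 308 / 403 = 0.7643
Estimated eligible among unknowns: 0.7643 × 88 = 67.26
Denom: 308 + 67.26 = 375.26
RR3 = 99 / 375.26 = 0.2638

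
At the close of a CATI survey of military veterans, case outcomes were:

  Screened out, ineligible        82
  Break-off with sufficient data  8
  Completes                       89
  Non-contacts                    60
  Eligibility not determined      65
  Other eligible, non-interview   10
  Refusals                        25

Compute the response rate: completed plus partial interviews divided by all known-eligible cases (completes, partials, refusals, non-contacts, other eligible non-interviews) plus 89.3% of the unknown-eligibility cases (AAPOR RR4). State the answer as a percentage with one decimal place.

38.8%

Numerator → 89 + 8 = 97
Determined eligible → 89 + 8 + 25 + 60 + 10 = 192
Eligible share of unknowns → 0.8930 × 65 = 58.05
Denominator → 192 + 58.05 = 250.05
RR4 = 97 / 250.05 = 0.3879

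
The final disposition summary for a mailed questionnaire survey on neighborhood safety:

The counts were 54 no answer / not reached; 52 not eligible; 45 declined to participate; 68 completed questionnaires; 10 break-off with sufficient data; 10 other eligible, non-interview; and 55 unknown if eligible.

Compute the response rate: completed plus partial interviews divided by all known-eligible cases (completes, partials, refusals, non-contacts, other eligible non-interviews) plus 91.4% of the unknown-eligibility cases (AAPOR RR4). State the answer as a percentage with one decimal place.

32.9%

Num = 68 + 10 = 78
Determined eligible = 68 + 10 + 45 + 54 + 10 = 187
e × U = 0.9140 × 55 = 50.27
Base = 187 + 50.27 = 237.27
RR4 = 78 / 237.27 = 0.3287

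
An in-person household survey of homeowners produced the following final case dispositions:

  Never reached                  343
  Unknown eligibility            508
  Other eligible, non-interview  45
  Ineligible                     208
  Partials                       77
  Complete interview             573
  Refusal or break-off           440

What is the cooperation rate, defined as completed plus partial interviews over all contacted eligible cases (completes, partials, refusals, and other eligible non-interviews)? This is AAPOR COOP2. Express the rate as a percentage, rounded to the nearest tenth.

Num: 573 + 77 = 650
Denominator: 573 + 77 + 440 + 45 = 1135
COOP2 = 650 / 1135 = 0.5727

57.3%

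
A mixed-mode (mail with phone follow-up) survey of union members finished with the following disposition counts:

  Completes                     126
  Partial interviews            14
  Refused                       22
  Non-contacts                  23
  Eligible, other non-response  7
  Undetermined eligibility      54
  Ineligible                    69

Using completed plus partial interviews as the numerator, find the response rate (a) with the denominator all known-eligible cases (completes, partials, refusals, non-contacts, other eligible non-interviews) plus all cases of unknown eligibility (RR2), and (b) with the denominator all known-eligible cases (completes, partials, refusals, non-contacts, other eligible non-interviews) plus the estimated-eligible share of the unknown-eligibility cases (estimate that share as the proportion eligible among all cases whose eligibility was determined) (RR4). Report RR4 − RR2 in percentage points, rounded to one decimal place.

3.5

Num → 126 + 14 = 140
Base → 126 + 14 + 22 + 23 + 7 + 54 = 246
RR2 = 140 / 246 = 0.5691
Eligible (known) → 126 + 14 + 22 + 23 + 7 = 192
e = 192 / (192 + 69) = 192 / 261 = 0.7356
e × U → 0.7356 × 54 = 39.72
Base → 192 + 39.72 = 231.72
RR4 = 140 / 231.72 = 0.6042
Difference = 60.42 − 56.91 = 3.51 percentage points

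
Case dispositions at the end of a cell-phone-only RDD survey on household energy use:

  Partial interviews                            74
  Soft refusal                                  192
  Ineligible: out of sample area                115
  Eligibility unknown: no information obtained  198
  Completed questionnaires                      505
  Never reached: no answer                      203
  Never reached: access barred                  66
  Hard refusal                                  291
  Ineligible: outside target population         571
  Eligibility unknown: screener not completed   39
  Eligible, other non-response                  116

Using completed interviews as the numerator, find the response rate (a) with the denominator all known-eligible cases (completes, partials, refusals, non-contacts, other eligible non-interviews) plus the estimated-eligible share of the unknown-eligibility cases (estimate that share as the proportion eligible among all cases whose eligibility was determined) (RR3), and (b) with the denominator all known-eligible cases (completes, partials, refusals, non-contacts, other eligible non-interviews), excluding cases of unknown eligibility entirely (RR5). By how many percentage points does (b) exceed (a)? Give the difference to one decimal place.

Refused = 291 + 192 = 483
No answer / not reached = 203 + 66 = 269
Unknown if eligible = 39 + 198 = 237
Screened out, ineligible = 571 + 115 = 686
Numerator = 505
Eligible (known) = 505 + 74 + 483 + 269 + 116 = 1447
e = 1447 / (1447 + 686) = 1447 / 2133 = 0.6784
Eligible share of unknowns = 0.6784 × 237 = 160.78
Base = 1447 + 160.78 = 1607.78
RR3 = 505 / 1607.78 = 0.3141
Base = 505 + 74 + 483 + 269 + 116 = 1447
RR5 = 505 / 1447 = 0.3490
Difference = 34.90 − 31.41 = 3.49 percentage points

3.5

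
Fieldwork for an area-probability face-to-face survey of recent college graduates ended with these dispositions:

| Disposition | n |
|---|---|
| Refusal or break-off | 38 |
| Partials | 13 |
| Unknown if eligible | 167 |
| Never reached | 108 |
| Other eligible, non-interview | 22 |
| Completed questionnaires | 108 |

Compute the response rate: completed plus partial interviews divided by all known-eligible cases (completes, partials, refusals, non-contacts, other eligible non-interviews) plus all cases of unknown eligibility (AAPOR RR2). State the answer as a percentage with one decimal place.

Numerator: 108 + 13 = 121
Denominator: 108 + 13 + 38 + 108 + 22 + 167 = 456
RR2 = 121 / 456 = 0.2654

26.5%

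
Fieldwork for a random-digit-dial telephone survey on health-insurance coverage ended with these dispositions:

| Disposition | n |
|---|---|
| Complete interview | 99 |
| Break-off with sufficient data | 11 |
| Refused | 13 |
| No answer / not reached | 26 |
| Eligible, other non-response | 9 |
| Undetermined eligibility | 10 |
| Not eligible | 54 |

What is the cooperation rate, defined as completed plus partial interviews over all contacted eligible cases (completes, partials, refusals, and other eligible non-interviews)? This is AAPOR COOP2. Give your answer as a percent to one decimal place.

83.3%

Numerator: 99 + 11 = 110
Denom: 99 + 11 + 13 + 9 = 132
COOP2 = 110 / 132 = 0.8333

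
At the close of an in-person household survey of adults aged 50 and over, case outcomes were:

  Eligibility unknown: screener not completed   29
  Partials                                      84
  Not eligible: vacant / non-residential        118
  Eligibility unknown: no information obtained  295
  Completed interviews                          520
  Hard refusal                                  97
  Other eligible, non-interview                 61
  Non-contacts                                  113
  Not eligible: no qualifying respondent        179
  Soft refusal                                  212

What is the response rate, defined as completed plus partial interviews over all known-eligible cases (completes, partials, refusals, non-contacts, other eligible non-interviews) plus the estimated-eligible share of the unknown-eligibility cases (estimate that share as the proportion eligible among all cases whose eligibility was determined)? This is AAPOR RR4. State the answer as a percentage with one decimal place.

45.0%

Refusal or break-off = 97 + 212 = 309
Undetermined eligibility = 29 + 295 = 324
Ineligible = 179 + 118 = 297
Top → 520 + 84 = 604
Known eligible → 520 + 84 + 309 + 113 + 61 = 1087
e = 1087 / (1087 + 297) = 1087 / 1384 = 0.7854
e × U → 0.7854 × 324 = 254.47
Denominator → 1087 + 254.47 = 1341.47
RR4 = 604 / 1341.47 = 0.4503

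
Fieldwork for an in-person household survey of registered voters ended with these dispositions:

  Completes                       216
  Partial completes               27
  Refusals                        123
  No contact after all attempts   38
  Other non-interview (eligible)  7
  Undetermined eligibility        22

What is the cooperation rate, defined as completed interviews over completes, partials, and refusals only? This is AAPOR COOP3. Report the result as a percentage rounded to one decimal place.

59.0%

Num: 216
Base: 216 + 27 + 123 = 366
COOP3 = 216 / 366 = 0.5902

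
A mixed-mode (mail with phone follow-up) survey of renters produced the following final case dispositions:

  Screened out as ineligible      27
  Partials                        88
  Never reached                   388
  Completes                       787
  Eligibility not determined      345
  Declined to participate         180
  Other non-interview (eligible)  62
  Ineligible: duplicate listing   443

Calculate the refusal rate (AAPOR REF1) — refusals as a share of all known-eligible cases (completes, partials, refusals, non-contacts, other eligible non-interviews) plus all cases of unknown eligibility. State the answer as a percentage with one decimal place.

9.7%

Ineligible = 27 + 443 = 470
Numerator → 180
Denom → 787 + 88 + 180 + 388 + 62 + 345 = 1850
REF1 = 180 / 1850 = 0.0973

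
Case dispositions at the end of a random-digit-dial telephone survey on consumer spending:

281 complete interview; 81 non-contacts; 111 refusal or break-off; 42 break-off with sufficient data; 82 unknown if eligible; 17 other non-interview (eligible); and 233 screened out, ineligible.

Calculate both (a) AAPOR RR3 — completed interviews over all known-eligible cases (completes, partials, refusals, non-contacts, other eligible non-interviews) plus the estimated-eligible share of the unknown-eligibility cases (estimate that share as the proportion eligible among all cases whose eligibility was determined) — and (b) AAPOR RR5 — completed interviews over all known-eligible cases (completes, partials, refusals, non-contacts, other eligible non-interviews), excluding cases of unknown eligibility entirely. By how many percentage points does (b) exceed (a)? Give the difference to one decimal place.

5.1

Top → 281
Eligible (known) → 281 + 42 + 111 + 81 + 17 = 532
e = 532 / (532 + 233) = 532 / 765 = 0.6954
Eligible share of unknowns → 0.6954 × 82 = 57.02
Base → 532 + 57.02 = 589.02
RR3 = 281 / 589.02 = 0.4771
Base → 281 + 42 + 111 + 81 + 17 = 532
RR5 = 281 / 532 = 0.5282
Difference = 52.82 − 47.71 = 5.11 percentage points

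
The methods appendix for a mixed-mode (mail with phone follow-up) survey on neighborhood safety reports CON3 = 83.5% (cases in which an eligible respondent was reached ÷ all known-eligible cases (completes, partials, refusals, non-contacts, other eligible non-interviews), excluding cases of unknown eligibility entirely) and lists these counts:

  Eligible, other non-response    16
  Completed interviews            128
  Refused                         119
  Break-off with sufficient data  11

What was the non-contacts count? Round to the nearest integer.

Numerator → 128 + 11 + 119 + 16 = 274
CON3 = 274 / D = 0.835
D = 274 / 0.835 = 328.1
Rest of base = 274
non-contacts = 328.1 − 274 ≈ 54

54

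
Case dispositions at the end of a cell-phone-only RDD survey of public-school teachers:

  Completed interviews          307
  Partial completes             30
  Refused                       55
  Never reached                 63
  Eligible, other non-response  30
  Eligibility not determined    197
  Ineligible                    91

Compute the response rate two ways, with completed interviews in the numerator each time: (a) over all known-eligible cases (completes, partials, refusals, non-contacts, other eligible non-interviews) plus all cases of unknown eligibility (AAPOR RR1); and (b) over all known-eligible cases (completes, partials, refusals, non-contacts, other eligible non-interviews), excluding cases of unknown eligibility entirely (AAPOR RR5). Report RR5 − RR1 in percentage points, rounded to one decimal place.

18.3

Top = 307
Denominator = 307 + 30 + 55 + 63 + 30 + 197 = 682
RR1 = 307 / 682 = 0.4501
Denominator = 307 + 30 + 55 + 63 + 30 = 485
RR5 = 307 / 485 = 0.6330
Difference = 63.30 − 45.01 = 18.29 percentage points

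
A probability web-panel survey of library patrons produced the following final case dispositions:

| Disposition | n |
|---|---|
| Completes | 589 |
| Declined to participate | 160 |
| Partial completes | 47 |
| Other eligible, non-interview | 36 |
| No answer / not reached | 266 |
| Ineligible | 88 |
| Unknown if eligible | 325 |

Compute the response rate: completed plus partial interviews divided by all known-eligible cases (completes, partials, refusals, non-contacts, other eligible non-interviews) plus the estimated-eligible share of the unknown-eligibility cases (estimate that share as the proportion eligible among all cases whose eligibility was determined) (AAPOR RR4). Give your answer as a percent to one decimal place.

Numerator: 589 + 47 = 636
Known eligible: 589 + 47 + 160 + 266 + 36 = 1098
e = 1098 / (1098 + 88) = 1098 / 1186 = 0.9258
e × U: 0.9258 × 325 = 300.88
Denom: 1098 + 300.88 = 1398.88
RR4 = 636 / 1398.88 = 0.4546

45.5%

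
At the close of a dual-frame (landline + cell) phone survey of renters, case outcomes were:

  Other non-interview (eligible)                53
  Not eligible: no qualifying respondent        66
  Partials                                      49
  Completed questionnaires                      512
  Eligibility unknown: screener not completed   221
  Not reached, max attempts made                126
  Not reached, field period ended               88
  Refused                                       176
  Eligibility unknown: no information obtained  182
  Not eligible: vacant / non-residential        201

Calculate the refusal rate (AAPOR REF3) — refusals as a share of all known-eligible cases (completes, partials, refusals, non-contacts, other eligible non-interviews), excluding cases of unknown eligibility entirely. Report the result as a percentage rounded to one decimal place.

17.5%

Never reached = 88 + 126 = 214
Unknown if eligible = 221 + 182 = 403
Screened out, ineligible = 66 + 201 = 267
Num → 176
Denominator → 512 + 49 + 176 + 214 + 53 = 1004
REF3 = 176 / 1004 = 0.1753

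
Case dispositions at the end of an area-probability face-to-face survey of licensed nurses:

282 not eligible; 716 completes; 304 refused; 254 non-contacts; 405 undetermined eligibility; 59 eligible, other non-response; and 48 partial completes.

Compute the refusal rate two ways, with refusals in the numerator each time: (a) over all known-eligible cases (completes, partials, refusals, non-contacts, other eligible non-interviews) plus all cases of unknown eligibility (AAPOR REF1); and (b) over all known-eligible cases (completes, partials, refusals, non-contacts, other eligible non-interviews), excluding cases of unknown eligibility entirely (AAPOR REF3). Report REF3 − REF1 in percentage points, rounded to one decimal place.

5.0

Top = 304
Denom = 716 + 48 + 304 + 254 + 59 + 405 = 1786
REF1 = 304 / 1786 = 0.1702
Denom = 716 + 48 + 304 + 254 + 59 = 1381
REF3 = 304 / 1381 = 0.2201
Difference = 22.01 − 17.02 = 4.99 percentage points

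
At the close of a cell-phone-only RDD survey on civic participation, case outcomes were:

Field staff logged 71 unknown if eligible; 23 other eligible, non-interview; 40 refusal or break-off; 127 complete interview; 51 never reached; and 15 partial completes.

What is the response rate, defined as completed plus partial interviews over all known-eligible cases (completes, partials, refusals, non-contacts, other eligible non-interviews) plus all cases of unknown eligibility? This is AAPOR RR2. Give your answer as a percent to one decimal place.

Top = 127 + 15 = 142
Denominator = 127 + 15 + 40 + 51 + 23 + 71 = 327
RR2 = 142 / 327 = 0.4343

43.4%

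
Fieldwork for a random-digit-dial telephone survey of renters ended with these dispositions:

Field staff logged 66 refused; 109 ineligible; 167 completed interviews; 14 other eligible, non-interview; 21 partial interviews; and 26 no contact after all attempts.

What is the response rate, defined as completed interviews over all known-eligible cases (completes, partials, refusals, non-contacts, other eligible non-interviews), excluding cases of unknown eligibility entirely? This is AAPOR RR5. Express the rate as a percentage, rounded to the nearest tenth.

Num: 167
Base: 167 + 21 + 66 + 26 + 14 = 294
RR5 = 167 / 294 = 0.5680

56.8%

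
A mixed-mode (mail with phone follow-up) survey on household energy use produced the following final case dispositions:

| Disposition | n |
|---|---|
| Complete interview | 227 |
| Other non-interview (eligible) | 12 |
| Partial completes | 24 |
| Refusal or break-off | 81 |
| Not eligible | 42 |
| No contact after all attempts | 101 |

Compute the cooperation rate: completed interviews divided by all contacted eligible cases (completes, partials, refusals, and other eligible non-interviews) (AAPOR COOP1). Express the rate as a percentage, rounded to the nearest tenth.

66.0%

Numerator = 227
Denominator = 227 + 24 + 81 + 12 = 344
COOP1 = 227 / 344 = 0.6599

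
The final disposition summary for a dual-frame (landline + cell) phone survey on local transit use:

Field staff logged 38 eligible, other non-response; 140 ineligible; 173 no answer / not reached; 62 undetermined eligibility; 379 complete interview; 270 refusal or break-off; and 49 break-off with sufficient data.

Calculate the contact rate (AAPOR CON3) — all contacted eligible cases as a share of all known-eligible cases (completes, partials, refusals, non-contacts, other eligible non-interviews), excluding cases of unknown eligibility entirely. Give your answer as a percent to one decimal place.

81.0%

Num: 379 + 49 + 270 + 38 = 736
Base: 379 + 49 + 270 + 173 + 38 = 909
CON3 = 736 / 909 = 0.8097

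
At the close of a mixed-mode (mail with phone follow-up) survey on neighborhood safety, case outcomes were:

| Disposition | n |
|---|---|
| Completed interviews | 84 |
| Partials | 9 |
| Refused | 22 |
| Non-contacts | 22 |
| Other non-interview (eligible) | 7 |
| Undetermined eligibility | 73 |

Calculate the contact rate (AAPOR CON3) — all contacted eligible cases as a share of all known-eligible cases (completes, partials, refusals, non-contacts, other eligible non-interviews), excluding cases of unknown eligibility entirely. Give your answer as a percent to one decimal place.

84.7%

Num → 84 + 9 + 22 + 7 = 122
Denominator → 84 + 9 + 22 + 22 + 7 = 144
CON3 = 122 / 144 = 0.8472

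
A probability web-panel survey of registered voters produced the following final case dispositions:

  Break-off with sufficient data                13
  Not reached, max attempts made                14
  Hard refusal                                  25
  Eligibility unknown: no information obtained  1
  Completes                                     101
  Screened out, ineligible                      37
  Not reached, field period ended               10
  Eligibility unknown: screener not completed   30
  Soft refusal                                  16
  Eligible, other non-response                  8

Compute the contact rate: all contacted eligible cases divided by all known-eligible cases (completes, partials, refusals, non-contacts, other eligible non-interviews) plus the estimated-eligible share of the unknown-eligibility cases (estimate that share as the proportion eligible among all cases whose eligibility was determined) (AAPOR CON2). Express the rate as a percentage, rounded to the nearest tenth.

Refused = 25 + 16 = 41
No answer / not reached = 10 + 14 = 24
Unknown if eligible = 30 + 1 = 31
Num → 101 + 13 + 41 + 8 = 163
Known eligible → 101 + 13 + 41 + 24 + 8 = 187
e = 187 / (187 + 37) = 187 / 224 = 0.8348
Eligible share of unknowns → 0.8348 × 31 = 25.88
Base → 187 + 25.88 = 212.88
CON2 = 163 / 212.88 = 0.7657

76.6%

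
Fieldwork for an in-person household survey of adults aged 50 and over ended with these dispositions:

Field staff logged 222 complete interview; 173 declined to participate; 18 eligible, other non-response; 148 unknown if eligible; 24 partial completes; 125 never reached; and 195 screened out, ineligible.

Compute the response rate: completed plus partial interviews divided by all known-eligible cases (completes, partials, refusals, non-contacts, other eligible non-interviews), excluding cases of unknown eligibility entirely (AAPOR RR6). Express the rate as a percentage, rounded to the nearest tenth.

Num: 222 + 24 = 246
Denom: 222 + 24 + 173 + 125 + 18 = 562
RR6 = 246 / 562 = 0.4377

43.8%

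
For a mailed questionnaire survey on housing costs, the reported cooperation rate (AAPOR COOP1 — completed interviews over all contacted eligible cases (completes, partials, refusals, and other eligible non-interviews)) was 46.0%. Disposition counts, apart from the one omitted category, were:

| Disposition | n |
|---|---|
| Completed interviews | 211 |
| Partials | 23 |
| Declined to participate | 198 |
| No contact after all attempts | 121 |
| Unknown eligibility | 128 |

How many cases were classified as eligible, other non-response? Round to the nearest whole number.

27

COOP1 = 211 / D = 0.460
D = 211 / 0.460 = 458.7
Rest of base = 432
eligible, other non-response = 458.7 − 432 ≈ 27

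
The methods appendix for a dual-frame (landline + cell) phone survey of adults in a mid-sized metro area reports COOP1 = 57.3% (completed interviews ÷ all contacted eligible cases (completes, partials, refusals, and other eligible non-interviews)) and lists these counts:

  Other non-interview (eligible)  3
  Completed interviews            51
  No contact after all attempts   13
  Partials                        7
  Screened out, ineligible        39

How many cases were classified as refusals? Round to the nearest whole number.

28

COOP1 = 51 / D = 0.573
D = 51 / 0.573 = 89.0
Remaining denominator categories sum to 61
refusals = 89.0 − 61 ≈ 28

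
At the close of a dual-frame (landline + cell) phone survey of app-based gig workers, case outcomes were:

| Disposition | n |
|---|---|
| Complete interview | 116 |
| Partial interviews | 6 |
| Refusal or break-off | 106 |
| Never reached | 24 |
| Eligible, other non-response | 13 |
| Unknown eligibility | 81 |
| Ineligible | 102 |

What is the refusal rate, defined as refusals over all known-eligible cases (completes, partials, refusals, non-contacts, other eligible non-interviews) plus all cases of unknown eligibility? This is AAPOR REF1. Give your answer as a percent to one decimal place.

Numerator → 106
Base → 116 + 6 + 106 + 24 + 13 + 81 = 346
REF1 = 106 / 346 = 0.3064

30.6%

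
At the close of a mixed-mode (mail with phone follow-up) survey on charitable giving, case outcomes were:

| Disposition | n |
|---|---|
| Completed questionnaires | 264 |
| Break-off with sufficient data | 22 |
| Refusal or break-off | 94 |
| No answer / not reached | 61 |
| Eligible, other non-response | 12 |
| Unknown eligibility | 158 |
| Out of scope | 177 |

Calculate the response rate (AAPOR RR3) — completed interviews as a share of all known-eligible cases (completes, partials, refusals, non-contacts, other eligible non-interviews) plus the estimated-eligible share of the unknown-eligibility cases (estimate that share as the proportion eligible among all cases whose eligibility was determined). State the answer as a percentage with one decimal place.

46.6%

Numerator: 264
Determined eligible: 264 + 22 + 94 + 61 + 12 = 453
e = 453 / (453 + 177) = 453 / 630 = 0.7190
Estimated eligible among unknowns: 0.7190 × 158 = 113.60
Base: 453 + 113.60 = 566.60
RR3 = 264 / 566.60 = 0.4659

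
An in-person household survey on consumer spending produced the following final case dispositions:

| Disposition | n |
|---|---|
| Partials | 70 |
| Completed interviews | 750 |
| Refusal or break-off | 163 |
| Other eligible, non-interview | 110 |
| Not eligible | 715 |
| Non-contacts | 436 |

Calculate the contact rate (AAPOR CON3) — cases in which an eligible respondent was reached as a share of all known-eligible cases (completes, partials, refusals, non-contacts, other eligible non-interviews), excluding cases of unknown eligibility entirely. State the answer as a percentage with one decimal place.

71.5%

Top → 750 + 70 + 163 + 110 = 1093
Denominator → 750 + 70 + 163 + 436 + 110 = 1529
CON3 = 1093 / 1529 = 0.7148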